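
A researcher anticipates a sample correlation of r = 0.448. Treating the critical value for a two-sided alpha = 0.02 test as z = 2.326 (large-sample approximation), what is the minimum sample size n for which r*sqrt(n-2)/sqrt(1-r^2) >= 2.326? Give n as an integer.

24

r√(n−2)/√(1−r²) ≥ 2.326  ⇔  n−2 ≥ (2.326)²·(1−r²)/r²
(1−r²)/r² = (1−0.200704)/0.200704 = 3.9825
n ≥ 2 + 5.410276·3.9825 = 2 + 21.5464 = 23.5464
⌈23.5464⌉ = 24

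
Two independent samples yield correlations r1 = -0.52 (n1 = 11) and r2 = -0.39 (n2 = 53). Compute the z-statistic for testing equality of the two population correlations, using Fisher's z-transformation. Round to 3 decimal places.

Fisher z-transforms: z1 = atanh(-0.52) = -0.576340, z2 = atanh(-0.39) = -0.411800; difference d = -0.164540
Var(d) = 1/8 + 1/50 = 0.1250000 + 0.0200000 = 0.1450000
z = d/√Var(d) = -0.164540 / √0.1450000 = -0.164540 / 0.380789 = -0.432

-0.432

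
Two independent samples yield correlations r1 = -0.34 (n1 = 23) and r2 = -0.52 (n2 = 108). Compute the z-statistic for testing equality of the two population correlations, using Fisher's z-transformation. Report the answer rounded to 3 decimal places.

z1 = atanh(-0.34) = -0.354093,  z2 = atanh(-0.52) = -0.576340
SE = √(1/(n1−3) + 1/(n2−3)) = √(1/20 + 1/105) = √(0.0500000 + 0.0095238) = √0.0595238 = 0.243975
z = (z1 − z2)/SE = (-0.354093 − (-0.576340)) / 0.243975 = 0.222247 / 0.243975 = 0.911

0.911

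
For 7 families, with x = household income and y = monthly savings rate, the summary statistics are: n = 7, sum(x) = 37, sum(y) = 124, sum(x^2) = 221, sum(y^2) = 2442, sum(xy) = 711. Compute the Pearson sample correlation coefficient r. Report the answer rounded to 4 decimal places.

0.7034

Numerator: nΣxy − (Σx)(Σy) = 7·711 − (37)(124) = 389
Denominator: √[(nΣx²−(Σx)²)(nΣy²−(Σy)²)]
  nΣx²−(Σx)² = 7·221 − 1369 = 178;  nΣy²−(Σy)² = 7·2442 − 15376 = 1718
  √(178·1718) = √305804 = 552.9955
r = 389 / 552.9955 = 0.7034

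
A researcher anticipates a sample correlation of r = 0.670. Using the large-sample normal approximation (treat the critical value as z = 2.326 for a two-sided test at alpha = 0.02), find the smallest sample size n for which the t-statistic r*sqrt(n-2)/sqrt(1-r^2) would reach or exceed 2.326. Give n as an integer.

9

r√(n−2)/√(1−r²) ≥ 2.326  ⇔  n−2 ≥ (2.326)²·(1−r²)/r²
(1−r²)/r² = (1−0.448900)/0.448900 = 1.2277
n ≥ 2 + 5.410276·1.2277 = 2 + 6.6422 = 8.6422
⌈8.6422⌉ = 9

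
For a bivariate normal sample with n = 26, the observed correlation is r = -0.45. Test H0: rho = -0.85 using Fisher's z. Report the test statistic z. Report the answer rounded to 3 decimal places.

3.700

z_r = atanh(-0.45) = -0.484700,  z_0 = atanh(-0.85) = -1.256153
SE = 1/√(n−3) = 1/√23 = 0.208514
z = (z_r − z_0)/SE = (-0.484700 − (-1.256153)) / 0.208514 = 0.771453 / 0.208514 = 3.700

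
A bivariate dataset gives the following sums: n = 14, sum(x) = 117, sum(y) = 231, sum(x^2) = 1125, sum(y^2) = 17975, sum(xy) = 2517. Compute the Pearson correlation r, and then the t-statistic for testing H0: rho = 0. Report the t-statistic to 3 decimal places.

1.540

Numerator: nΣxy − (Σx)(Σy) = 14·2517 − (117)(231) = 8211
Denominator: √[(nΣx²−(Σx)²)(nΣy²−(Σy)²)]
  nΣx²−(Σx)² = 14·1125 − 13689 = 2061;  nΣy²−(Σy)² = 14·17975 − 53361 = 198289
  √(2061·198289) = √408673629 = 20215.6778
r = 8211 / 20215.6778 = 0.4062
t = r·√(n−2)/√(1−r²) = 0.4062·√12 / √(1−0.164998) = 1.407118 / 0.913784 = 1.540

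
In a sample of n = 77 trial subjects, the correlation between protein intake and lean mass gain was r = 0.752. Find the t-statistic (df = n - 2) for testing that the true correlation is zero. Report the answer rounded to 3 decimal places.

9.880

t = r·√(n−2) / √(1−r²) with r = 0.752, n = 77
  = 0.752·√75 / √(1 − 0.565504)
  = 0.752·8.660254 / 0.659163
  = 6.512511 / 0.659163 = 9.880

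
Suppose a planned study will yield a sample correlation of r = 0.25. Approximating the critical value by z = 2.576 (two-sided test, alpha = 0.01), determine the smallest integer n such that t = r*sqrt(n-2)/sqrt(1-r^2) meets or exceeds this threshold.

Need r·√(n−2)/√(1−r²) ≥ 2.576
√(n−2) ≥ 2.576·√(1−0.0625) / 0.25 = 2.576·0.968246 / 0.25 = 9.9768
n−2 ≥ 99.5365  ⇒  n ≥ 101.5365
Smallest integer n = 102

102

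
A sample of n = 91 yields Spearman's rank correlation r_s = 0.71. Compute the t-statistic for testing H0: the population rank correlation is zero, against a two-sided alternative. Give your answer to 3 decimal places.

t = r_s·√(n−2) / √(1−r_s²) with r_s = 0.71, n = 91
  = 0.71·√89 / √(1 − 0.5041)
  = 0.71·9.433981 / 0.704202
  = 6.698127 / 0.704202 = 9.512

9.512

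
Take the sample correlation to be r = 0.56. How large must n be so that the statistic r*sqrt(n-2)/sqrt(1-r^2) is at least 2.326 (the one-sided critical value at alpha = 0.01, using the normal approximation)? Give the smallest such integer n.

Need r·√(n−2)/√(1−r²) ≥ 2.326
√(n−2) ≥ 2.326·√(1−0.3136) / 0.56 = 2.326·0.828493 / 0.56 = 3.4412
n−2 ≥ 11.8419  ⇒  n ≥ 13.8419
Smallest integer n = 14

14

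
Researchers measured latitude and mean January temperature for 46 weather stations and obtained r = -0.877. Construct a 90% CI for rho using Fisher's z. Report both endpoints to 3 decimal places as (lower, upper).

(-0.924, -0.805)

z_r = atanh(-0.877) = -1.362623;  SE = 1/√(n−3) = 1/√43 = 0.152499
z-limits: -1.362623 ± 1.645·0.152499 = -1.362623 ± 0.250861 = [-1.613484, -1.111762]
ρ-limits: (tanh -1.613484, tanh -1.111762) = (-0.924, -0.805)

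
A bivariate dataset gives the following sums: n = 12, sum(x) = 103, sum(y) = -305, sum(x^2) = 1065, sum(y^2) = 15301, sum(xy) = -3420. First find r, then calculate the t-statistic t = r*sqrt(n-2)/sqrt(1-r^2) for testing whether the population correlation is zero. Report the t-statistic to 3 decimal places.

-2.984

S_xy = nΣxy − ΣxΣy = 12·(-3420) − 103·(-305) = -41040 − (-31415) = -9625
S_xx = nΣx² − (Σx)² = 12·1065 − 103² = 12780 − 10609 = 2171
S_yy = nΣy² − (Σy)² = 12·15301 − (-305)² = 183612 − 93025 = 90587
r = S_xy / √(S_xx·S_yy) = -9625 / √(2171·90587) = -9625 / √196664377 = -9625 / 14023.7077 = -0.6863
t = r·√(n−2)/√(1−r²) = -0.6863·√10 / √(1−0.471008) = -2.170271 / 0.727318 = -2.984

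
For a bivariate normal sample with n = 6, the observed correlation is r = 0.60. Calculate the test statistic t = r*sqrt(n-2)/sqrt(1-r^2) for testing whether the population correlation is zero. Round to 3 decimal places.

1.500

1 − r² = 1 − 0.3600 = 0.6400;  √(1−r²) = 0.800000
√(n−2) = √4 = 2.000000
t = r·√(n−2)/√(1−r²) = 0.60 · 2.000000 / 0.800000 = 1.500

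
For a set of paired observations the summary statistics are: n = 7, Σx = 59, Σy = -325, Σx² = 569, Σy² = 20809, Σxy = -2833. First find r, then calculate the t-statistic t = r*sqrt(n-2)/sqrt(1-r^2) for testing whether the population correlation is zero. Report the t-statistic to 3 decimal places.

S_xy = nΣxy − ΣxΣy = 7·(-2833) − 59·(-325) = -19831 − (-19175) = -656
S_xx = nΣx² − (Σx)² = 7·569 − 59² = 3983 − 3481 = 502
S_yy = nΣy² − (Σy)² = 7·20809 − (-325)² = 145663 − 105625 = 40038
r = S_xy / √(S_xx·S_yy) = -656 / √(502·40038) = -656 / √20099076 = -656 / 4483.1993 = -0.1463
t = r·√(n−2)/√(1−r²) = -0.1463·√5 / √(1−0.021404) = -0.327137 / 0.989240 = -0.331

-0.331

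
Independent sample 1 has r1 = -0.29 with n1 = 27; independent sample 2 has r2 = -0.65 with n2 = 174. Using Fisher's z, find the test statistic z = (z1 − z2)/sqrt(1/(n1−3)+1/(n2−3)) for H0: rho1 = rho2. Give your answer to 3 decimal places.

z1 = atanh(-0.29) = -0.298566,  z2 = atanh(-0.65) = -0.775299
SE = √(1/(n1−3) + 1/(n2−3)) = √(1/24 + 1/171) = √(0.0416667 + 0.0058480) = √0.0475147 = 0.217979
z = (z1 − z2)/SE = (-0.298566 − (-0.775299)) / 0.217979 = 0.476733 / 0.217979 = 2.187

2.187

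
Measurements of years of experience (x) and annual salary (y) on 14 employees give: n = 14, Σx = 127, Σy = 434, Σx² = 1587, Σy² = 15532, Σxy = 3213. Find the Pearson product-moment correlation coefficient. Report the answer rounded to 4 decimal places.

-0.7616

S_xy = nΣxy − ΣxΣy = 14·3213 − 127·434 = 44982 − 55118 = -10136
S_xx = nΣx² − (Σx)² = 14·1587 − 127² = 22218 − 16129 = 6089
S_yy = nΣy² − (Σy)² = 14·15532 − 434² = 217448 − 188356 = 29092
r = S_xy / √(S_xx·S_yy) = -10136 / √(6089·29092) = -10136 / √177141188 = -10136 / 13309.4398 = -0.7616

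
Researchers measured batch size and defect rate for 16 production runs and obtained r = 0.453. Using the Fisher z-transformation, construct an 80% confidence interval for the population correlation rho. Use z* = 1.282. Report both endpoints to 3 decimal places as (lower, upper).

(0.132, 0.688)

Fisher z: z_r = atanh(r) = ½·ln((1+0.453)/(1−0.453)) = 0.488468
SE(z) = 1/√(n−3) = 1/√13 = 0.277350
80% ⇒ z* = 1.282; margin = 1.282·0.277350 = 0.355563
CI on z-scale: (0.132905, 0.844031)
Back-transform: tanh(0.132905) = 0.132128, tanh(0.844031) = 0.687938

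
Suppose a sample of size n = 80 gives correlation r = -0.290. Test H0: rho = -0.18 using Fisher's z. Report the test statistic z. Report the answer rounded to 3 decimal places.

-1.023

Fisher z: atanh(-0.290) = -0.298566, atanh(-0.18) = -0.181983
z = (z_r − z_0)·√(n−3) = (-0.298566 − (-0.181983))·√77 = -0.116583 · 8.774964 = -1.023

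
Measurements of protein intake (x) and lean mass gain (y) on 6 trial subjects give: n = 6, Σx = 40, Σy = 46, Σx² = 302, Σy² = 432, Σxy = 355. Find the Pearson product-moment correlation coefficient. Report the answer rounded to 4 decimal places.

Numerator: nΣxy − (Σx)(Σy) = 6·355 − (40)(46) = 290
Denominator: √[(nΣx²−(Σx)²)(nΣy²−(Σy)²)]
  nΣx²−(Σx)² = 6·302 − 1600 = 212;  nΣy²−(Σy)² = 6·432 − 2116 = 476
  √(212·476) = √100912 = 317.6665
r = 290 / 317.6665 = 0.9129

0.9129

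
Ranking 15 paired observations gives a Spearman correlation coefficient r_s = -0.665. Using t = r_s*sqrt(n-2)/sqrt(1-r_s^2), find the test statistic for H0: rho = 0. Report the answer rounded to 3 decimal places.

t = r_s·√(n−2) / √(1−r_s²) with r_s = -0.665, n = 15
  = -0.665·√13 / √(1 − 0.442225)
  = -0.665·3.605551 / 0.746843
  = -2.397691 / 0.746843 = -3.210

-3.210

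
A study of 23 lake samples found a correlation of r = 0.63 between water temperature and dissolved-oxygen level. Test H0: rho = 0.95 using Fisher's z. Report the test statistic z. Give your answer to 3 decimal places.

-4.876

z_r = atanh(0.63) = 0.741416,  z_0 = atanh(0.95) = 1.831781
SE = 1/√(n−3) = 1/√20 = 0.223607
z = (z_r − z_0)/SE = (0.741416 − 1.831781) / 0.223607 = -1.090365 / 0.223607 = -4.876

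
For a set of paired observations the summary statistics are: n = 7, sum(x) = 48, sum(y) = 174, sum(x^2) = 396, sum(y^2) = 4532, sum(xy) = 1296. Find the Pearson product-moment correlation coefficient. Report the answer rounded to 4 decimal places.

0.8746

S_xy = nΣxy − ΣxΣy = 7·1296 − 48·174 = 9072 − 8352 = 720
S_xx = nΣx² − (Σx)² = 7·396 − 48² = 2772 − 2304 = 468
S_yy = nΣy² − (Σy)² = 7·4532 − 174² = 31724 − 30276 = 1448
r = S_xy / √(S_xx·S_yy) = 720 / √(468·1448) = 720 / √677664 = 720 / 823.2035 = 0.8746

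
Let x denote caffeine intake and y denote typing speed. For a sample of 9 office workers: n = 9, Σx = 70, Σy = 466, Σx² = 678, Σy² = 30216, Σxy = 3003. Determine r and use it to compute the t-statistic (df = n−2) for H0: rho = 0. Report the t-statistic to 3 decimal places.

Numerator: nΣxy − (Σx)(Σy) = 9·3003 − (70)(466) = -5593
Denominator: √[(nΣx²−(Σx)²)(nΣy²−(Σy)²)]
  nΣx²−(Σx)² = 9·678 − 4900 = 1202;  nΣy²−(Σy)² = 9·30216 − 217156 = 54788
  √(1202·54788) = √65855176 = 8115.1202
r = -5593 / 8115.1202 = -0.6892
t = r·√(n−2)/√(1−r²) = -0.6892·√7 / √(1−0.474997) = -1.823452 / 0.724571 = -2.517

-2.517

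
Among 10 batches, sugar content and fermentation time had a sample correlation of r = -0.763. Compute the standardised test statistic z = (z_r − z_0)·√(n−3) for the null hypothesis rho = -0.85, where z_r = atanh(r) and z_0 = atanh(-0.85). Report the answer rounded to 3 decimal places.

0.669

Fisher z: atanh(-0.763) = -1.003356, atanh(-0.85) = -1.256153
z = (z_r − z_0)·√(n−3) = (-1.003356 − (-1.256153))·√7 = 0.252797 · 2.645751 = 0.669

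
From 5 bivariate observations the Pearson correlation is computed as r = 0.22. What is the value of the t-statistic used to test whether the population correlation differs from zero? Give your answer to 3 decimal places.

1 − r² = 1 − 0.0484 = 0.9516;  √(1−r²) = 0.975500
√(n−2) = √3 = 1.732051
t = r·√(n−2)/√(1−r²) = 0.22 · 1.732051 / 0.975500 = 0.391

0.391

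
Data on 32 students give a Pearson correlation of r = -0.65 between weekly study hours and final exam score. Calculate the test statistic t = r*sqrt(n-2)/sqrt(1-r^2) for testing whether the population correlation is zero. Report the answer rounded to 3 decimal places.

t = r·√(n−2) / √(1−r²) with r = -0.65, n = 32
  = -0.65·√30 / √(1 − 0.4225)
  = -0.65·5.477226 / 0.759934
  = -3.560197 / 0.759934 = -4.685

-4.685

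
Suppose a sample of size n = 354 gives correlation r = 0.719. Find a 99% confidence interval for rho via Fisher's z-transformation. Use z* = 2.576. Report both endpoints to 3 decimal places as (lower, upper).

z_r = atanh(0.719) = 0.905572;  SE = 1/√(n−3) = 1/√351 = 0.053376
z-limits: 0.905572 ± 2.576·0.053376 = 0.905572 ± 0.137497 = [0.768075, 1.043069]
ρ-limits: (tanh 0.768075, tanh 1.043069) = (0.646, 0.779)

(0.646, 0.779)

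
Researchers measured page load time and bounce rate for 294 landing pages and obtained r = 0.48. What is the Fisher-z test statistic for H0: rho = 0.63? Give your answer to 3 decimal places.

z_r = atanh(0.48) = 0.522984,  z_0 = atanh(0.63) = 0.741416
SE = 1/√(n−3) = 1/√291 = 0.058621
z = (z_r − z_0)/SE = (0.522984 − 0.741416) / 0.058621 = -0.218432 / 0.058621 = -3.726

-3.726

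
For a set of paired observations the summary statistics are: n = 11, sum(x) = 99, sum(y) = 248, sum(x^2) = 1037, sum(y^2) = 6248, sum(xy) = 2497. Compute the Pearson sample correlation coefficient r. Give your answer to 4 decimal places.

Numerator: nΣxy − (Σx)(Σy) = 11·2497 − (99)(248) = 2915
Denominator: √[(nΣx²−(Σx)²)(nΣy²−(Σy)²)]
  nΣx²−(Σx)² = 11·1037 − 9801 = 1606;  nΣy²−(Σy)² = 11·6248 − 61504 = 7224
  √(1606·7224) = √11601744 = 3406.1333
r = 2915 / 3406.1333 = 0.8558

0.8558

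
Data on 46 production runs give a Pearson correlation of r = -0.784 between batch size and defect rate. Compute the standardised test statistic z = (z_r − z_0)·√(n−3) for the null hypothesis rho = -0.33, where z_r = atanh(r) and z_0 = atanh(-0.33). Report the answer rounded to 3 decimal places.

-4.674

z_r = atanh(-0.784) = -1.055667,  z_0 = atanh(-0.33) = -0.342828
SE = 1/√(n−3) = 1/√43 = 0.152499
z = (z_r − z_0)/SE = (-1.055667 − (-0.342828)) / 0.152499 = -0.712839 / 0.152499 = -4.674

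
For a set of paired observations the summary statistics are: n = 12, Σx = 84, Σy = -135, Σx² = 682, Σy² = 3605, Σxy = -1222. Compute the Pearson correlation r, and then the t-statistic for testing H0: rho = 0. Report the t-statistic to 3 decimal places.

-2.535

S_xy = nΣxy − ΣxΣy = 12·(-1222) − 84·(-135) = -14664 − (-11340) = -3324
S_xx = nΣx² − (Σx)² = 12·682 − 84² = 8184 − 7056 = 1128
S_yy = nΣy² − (Σy)² = 12·3605 − (-135)² = 43260 − 18225 = 25035
r = S_xy / √(S_xx·S_yy) = -3324 / √(1128·25035) = -3324 / √28239480 = -3324 / 5314.0832 = -0.6255
t = r·√(n−2)/√(1−r²) = -0.6255·√10 / √(1−0.391250) = -1.978005 / 0.780224 = -2.535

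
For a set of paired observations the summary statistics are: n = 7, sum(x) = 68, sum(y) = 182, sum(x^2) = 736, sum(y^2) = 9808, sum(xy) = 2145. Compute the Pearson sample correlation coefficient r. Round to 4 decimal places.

Numerator: nΣxy − (Σx)(Σy) = 7·2145 − (68)(182) = 2639
Denominator: √[(nΣx²−(Σx)²)(nΣy²−(Σy)²)]
  nΣx²−(Σx)² = 7·736 − 4624 = 528;  nΣy²−(Σy)² = 7·9808 − 33124 = 35532
  √(528·35532) = √18760896 = 4331.3850
r = 2639 / 4331.3850 = 0.6093

0.6093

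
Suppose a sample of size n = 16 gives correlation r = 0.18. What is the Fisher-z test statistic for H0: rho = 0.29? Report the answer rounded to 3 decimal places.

-0.420

Fisher z: atanh(0.18) = 0.181983, atanh(0.29) = 0.298566
z = (z_r − z_0)·√(n−3) = (0.181983 − 0.298566)·√13 = -0.116583 · 3.605551 = -0.420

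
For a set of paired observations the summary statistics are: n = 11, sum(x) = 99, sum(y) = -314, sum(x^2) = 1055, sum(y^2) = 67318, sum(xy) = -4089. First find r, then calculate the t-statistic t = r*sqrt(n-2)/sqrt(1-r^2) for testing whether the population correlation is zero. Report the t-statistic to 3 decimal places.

S_xy = nΣxy − ΣxΣy = 11·(-4089) − 99·(-314) = -44979 − (-31086) = -13893
S_xx = nΣx² − (Σx)² = 11·1055 − 99² = 11605 − 9801 = 1804
S_yy = nΣy² − (Σy)² = 11·67318 − (-314)² = 740498 − 98596 = 641902
r = S_xy / √(S_xx·S_yy) = -13893 / √(1804·641902) = -13893 / √1157991208 = -13893 / 34029.2699 = -0.4083
t = r·√(n−2)/√(1−r²) = -0.4083·√9 / √(1−0.166709) = -1.224900 / 0.912848 = -1.342

-1.342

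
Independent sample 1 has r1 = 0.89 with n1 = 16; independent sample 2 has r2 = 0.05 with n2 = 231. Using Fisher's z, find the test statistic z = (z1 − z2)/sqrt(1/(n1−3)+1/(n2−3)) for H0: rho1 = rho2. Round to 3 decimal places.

4.811

z1 = atanh(0.89) = 1.421926,  z2 = atanh(0.05) = 0.050042
SE = √(1/(n1−3) + 1/(n2−3)) = √(1/13 + 1/228) = √(0.0769231 + 0.0043860) = √0.0813091 = 0.285148
z = (z1 − z2)/SE = (1.421926 − 0.050042) / 0.285148 = 1.371884 / 0.285148 = 4.811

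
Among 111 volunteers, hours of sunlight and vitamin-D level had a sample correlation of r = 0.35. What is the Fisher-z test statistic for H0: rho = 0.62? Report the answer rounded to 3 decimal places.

z_r = atanh(0.35) = 0.365444,  z_0 = atanh(0.62) = 0.725005
SE = 1/√(n−3) = 1/√108 = 0.096225
z = (z_r − z_0)/SE = (0.365444 − 0.725005) / 0.096225 = -0.359561 / 0.096225 = -3.737

-3.737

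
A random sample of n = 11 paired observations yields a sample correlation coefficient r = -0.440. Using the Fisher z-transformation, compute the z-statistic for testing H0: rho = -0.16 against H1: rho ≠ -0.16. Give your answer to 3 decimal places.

-0.879

z_r = atanh(-0.440) = -0.472231,  z_0 = atanh(-0.16) = -0.161387
SE = 1/√(n−3) = 1/√8 = 0.353553
z = (z_r − z_0)/SE = (-0.472231 − (-0.161387)) / 0.353553 = -0.310844 / 0.353553 = -0.879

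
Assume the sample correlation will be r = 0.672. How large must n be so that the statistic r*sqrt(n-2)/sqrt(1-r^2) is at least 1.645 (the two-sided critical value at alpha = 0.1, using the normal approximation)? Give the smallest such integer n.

Need r·√(n−2)/√(1−r²) ≥ 1.645
√(n−2) ≥ 1.645·√(1−0.451584) / 0.672 = 1.645·0.740551 / 0.672 = 1.8128
n−2 ≥ 3.2862  ⇒  n ≥ 5.2862
Smallest integer n = 6

6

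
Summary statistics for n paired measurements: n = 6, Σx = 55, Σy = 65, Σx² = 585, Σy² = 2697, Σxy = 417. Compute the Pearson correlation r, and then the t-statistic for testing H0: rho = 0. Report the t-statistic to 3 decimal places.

-0.995

S_xy = nΣxy − ΣxΣy = 6·417 − 55·65 = 2502 − 3575 = -1073
S_xx = nΣx² − (Σx)² = 6·585 − 55² = 3510 − 3025 = 485
S_yy = nΣy² − (Σy)² = 6·2697 − 65² = 16182 − 4225 = 11957
r = S_xy / √(S_xx·S_yy) = -1073 / √(485·11957) = -1073 / √5799145 = -1073 / 2408.1414 = -0.4456
t = r·√(n−2)/√(1−r²) = -0.4456·√4 / √(1−0.198559) = -0.891200 / 0.895232 = -0.995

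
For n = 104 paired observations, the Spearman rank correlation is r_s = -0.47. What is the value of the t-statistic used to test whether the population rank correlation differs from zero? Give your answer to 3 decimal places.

-5.378

1 − r_s² = 1 − 0.2209 = 0.7791;  √(1−r_s²) = 0.882666
√(n−2) = √102 = 10.099505
t = r_s·√(n−2)/√(1−r_s²) = -0.47 · 10.099505 / 0.882666 = -5.378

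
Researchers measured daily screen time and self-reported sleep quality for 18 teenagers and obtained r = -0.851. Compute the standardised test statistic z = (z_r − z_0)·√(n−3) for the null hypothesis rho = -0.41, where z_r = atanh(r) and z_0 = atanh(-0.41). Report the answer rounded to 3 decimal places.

Fisher z: atanh(-0.851) = -1.259768, atanh(-0.41) = -0.435611
z = (z_r − z_0)·√(n−3) = (-1.259768 − (-0.435611))·√15 = -0.824157 · 3.872983 = -3.192

-3.192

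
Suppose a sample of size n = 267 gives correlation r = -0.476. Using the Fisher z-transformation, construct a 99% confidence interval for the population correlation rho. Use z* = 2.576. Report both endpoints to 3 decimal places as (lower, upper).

(-0.589, -0.345)

Fisher z: z_r = atanh(r) = ½·ln((1+(-0.476))/(1−(-0.476))) = -0.517800
SE(z) = 1/√(n−3) = 1/√264 = 0.061546
99% ⇒ z* = 2.576; margin = 2.576·0.061546 = 0.158542
CI on z-scale: (-0.676342, -0.359258)
Back-transform: tanh(-0.676342) = -0.589136, tanh(-0.359258) = -0.344560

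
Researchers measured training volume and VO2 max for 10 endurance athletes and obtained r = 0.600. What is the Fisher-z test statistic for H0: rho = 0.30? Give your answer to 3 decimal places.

1.015

Fisher z: atanh(0.600) = 0.693147, atanh(0.30) = 0.309520
z = (z_r − z_0)·√(n−3) = (0.693147 − 0.309520)·√7 = 0.383627 · 2.645751 = 1.015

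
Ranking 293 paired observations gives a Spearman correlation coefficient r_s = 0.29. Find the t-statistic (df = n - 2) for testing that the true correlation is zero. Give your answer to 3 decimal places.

t = r_s·√(n−2) / √(1−r_s²) with r_s = 0.29, n = 293
  = 0.29·√291 / √(1 − 0.0841)
  = 0.29·17.058722 / 0.957027
  = 4.947029 / 0.957027 = 5.169

5.169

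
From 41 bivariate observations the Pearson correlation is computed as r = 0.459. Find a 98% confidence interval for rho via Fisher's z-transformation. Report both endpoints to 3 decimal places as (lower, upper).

(0.118, 0.703)

z_r = atanh(0.459) = 0.496044;  SE = 1/√(n−3) = 1/√38 = 0.162221
z-limits: 0.496044 ± 2.326·0.162221 = 0.496044 ± 0.377326 = [0.118718, 0.873370]
ρ-limits: (tanh 0.118718, tanh 0.873370) = (0.118, 0.703)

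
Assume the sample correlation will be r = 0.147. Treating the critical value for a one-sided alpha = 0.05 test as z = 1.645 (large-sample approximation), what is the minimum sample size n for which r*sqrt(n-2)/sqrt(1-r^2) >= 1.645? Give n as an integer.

125

Need r·√(n−2)/√(1−r²) ≥ 1.645
√(n−2) ≥ 1.645·√(1−0.021609) / 0.147 = 1.645·0.989136 / 0.147 = 11.0689
n−2 ≥ 122.5205  ⇒  n ≥ 124.5205
Smallest integer n = 125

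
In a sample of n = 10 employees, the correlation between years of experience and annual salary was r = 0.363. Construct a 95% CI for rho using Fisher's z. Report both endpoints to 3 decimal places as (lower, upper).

(-0.346, 0.808)

z_r = atanh(0.363) = 0.380337;  SE = 1/√(n−3) = 1/√7 = 0.377964
z-limits: 0.380337 ± 1.960·0.377964 = 0.380337 ± 0.740809 = [-0.360472, 1.121146]
ρ-limits: (tanh -0.360472, tanh 1.121146) = (-0.346, 0.808)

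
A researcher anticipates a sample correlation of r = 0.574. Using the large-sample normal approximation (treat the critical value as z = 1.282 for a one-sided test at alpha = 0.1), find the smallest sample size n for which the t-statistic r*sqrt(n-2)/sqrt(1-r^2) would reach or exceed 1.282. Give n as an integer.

Need r·√(n−2)/√(1−r²) ≥ 1.282
√(n−2) ≥ 1.282·√(1−0.329476) / 0.574 = 1.282·0.818855 / 0.574 = 1.8289
n−2 ≥ 3.3449  ⇒  n ≥ 5.3449
Smallest integer n = 6

6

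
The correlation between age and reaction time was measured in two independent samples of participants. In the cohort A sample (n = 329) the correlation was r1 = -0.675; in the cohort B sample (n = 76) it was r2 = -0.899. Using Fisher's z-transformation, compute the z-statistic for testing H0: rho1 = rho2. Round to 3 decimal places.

4.998

z1 = atanh(-0.675) = -0.819872,  z2 = atanh(-0.899) = -1.466981
SE = √(1/(n1−3) + 1/(n2−3)) = √(1/326 + 1/73) = √(0.0030675 + 0.0136986) = √0.0167661 = 0.129484
z = (z1 − z2)/SE = (-0.819872 − (-1.466981)) / 0.129484 = 0.647109 / 0.129484 = 4.998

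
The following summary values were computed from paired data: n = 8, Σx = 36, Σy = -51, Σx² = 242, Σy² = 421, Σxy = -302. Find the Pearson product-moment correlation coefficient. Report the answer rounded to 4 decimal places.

Numerator: nΣxy − (Σx)(Σy) = 8·(-302) − (36)(-51) = -580
Denominator: √[(nΣx²−(Σx)²)(nΣy²−(Σy)²)]
  nΣx²−(Σx)² = 8·242 − 1296 = 640;  nΣy²−(Σy)² = 8·421 − 2601 = 767
  √(640·767) = √490880 = 700.6283
r = -580 / 700.6283 = -0.8278

-0.8278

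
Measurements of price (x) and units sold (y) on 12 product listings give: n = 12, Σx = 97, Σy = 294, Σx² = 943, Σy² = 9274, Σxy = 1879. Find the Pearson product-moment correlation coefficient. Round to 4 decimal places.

-0.8672

S_xy = nΣxy − ΣxΣy = 12·1879 − 97·294 = 22548 − 28518 = -5970
S_xx = nΣx² − (Σx)² = 12·943 − 97² = 11316 − 9409 = 1907
S_yy = nΣy² − (Σy)² = 12·9274 − 294² = 111288 − 86436 = 24852
r = S_xy / √(S_xx·S_yy) = -5970 / √(1907·24852) = -5970 / √47392764 = -5970 / 6884.2403 = -0.8672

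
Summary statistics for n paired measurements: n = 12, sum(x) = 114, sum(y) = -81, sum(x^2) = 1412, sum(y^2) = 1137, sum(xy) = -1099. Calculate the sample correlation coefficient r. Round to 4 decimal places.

Numerator: nΣxy − (Σx)(Σy) = 12·(-1099) − (114)(-81) = -3954
Denominator: √[(nΣx²−(Σx)²)(nΣy²−(Σy)²)]
  nΣx²−(Σx)² = 12·1412 − 12996 = 3948;  nΣy²−(Σy)² = 12·1137 − 6561 = 7083
  √(3948·7083) = √27963684 = 5288.0700
r = -3954 / 5288.0700 = -0.7477

-0.7477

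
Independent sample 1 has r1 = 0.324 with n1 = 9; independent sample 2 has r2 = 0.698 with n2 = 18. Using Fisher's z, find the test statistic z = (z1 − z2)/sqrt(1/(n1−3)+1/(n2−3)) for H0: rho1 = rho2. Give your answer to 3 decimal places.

-1.092

Fisher z-transforms: z1 = atanh(0.324) = 0.336110, z2 = atanh(0.698) = 0.863390; difference d = -0.527280
Var(d) = 1/6 + 1/15 = 0.1666667 + 0.0666667 = 0.2333334
z = d/√Var(d) = -0.527280 / √0.2333334 = -0.527280 / 0.483046 = -1.092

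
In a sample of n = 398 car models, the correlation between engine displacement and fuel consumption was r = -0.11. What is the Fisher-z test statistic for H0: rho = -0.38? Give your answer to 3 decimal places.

z_r = atanh(-0.11) = -0.110447,  z_0 = atanh(-0.38) = -0.400060
SE = 1/√(n−3) = 1/√395 = 0.050315
z = (z_r − z_0)/SE = (-0.110447 − (-0.400060)) / 0.050315 = 0.289613 / 0.050315 = 5.756

5.756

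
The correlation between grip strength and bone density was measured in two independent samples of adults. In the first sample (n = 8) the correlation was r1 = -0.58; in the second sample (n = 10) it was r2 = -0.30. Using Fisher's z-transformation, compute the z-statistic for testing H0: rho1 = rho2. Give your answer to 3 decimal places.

-0.603

Fisher z-transforms: z1 = atanh(-0.58) = -0.662463, z2 = atanh(-0.30) = -0.309520; difference d = -0.352943
Var(d) = 1/5 + 1/7 = 0.2000000 + 0.1428571 = 0.3428571
z = d/√Var(d) = -0.352943 / √0.3428571 = -0.352943 / 0.585540 = -0.603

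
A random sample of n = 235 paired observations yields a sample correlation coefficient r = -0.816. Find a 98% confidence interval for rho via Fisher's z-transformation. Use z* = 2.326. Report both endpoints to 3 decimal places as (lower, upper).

Fisher z: z_r = atanh(r) = ½·ln((1+(-0.816))/(1−(-0.816))) = -1.144728
SE(z) = 1/√(n−3) = 1/√232 = 0.065653
98% ⇒ z* = 2.326; margin = 2.326·0.065653 = 0.152709
CI on z-scale: (-1.297437, -0.992019)
Back-transform: tanh(-1.297437) = -0.861062, tanh(-0.992019) = -0.758222

(-0.861, -0.758)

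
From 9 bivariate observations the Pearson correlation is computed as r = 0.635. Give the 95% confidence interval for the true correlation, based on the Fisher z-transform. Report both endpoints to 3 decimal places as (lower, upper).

(-0.050, 0.914)

z_r = atanh(0.635) = 0.749750;  SE = 1/√(n−3) = 1/√6 = 0.408248
z-limits: 0.749750 ± 1.960·0.408248 = 0.749750 ± 0.800166 = [-0.050416, 1.549916]
ρ-limits: (tanh -0.050416, tanh 1.549916) = (-0.050, 0.914)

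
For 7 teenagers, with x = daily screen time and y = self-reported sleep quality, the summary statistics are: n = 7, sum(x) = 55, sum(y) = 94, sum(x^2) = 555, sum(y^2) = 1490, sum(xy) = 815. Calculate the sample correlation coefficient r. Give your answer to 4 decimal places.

0.4569

S_xy = nΣxy − ΣxΣy = 7·815 − 55·94 = 5705 − 5170 = 535
S_xx = nΣx² − (Σx)² = 7·555 − 55² = 3885 − 3025 = 860
S_yy = nΣy² − (Σy)² = 7·1490 − 94² = 10430 − 8836 = 1594
r = S_xy / √(S_xx·S_yy) = 535 / √(860·1594) = 535 / √1370840 = 535 / 1170.8288 = 0.4569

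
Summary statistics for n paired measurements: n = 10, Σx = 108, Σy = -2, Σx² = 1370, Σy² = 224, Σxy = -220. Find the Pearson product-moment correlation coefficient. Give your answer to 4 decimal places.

-0.9299

Numerator: nΣxy − (Σx)(Σy) = 10·(-220) − (108)(-2) = -1984
Denominator: √[(nΣx²−(Σx)²)(nΣy²−(Σy)²)]
  nΣx²−(Σx)² = 10·1370 − 11664 = 2036;  nΣy²−(Σy)² = 10·224 − 4 = 2236
  √(2036·2236) = √4552496 = 2133.6579
r = -1984 / 2133.6579 = -0.9299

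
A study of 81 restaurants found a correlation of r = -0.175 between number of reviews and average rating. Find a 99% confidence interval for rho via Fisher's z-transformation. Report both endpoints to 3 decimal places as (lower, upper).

z_r = atanh(-0.175) = -0.176820;  SE = 1/√(n−3) = 1/√78 = 0.113228
z-limits: -0.176820 ± 2.576·0.113228 = -0.176820 ± 0.291675 = [-0.468495, 0.114855]
ρ-limits: (tanh -0.468495, tanh 0.114855) = (-0.437, 0.114)

(-0.437, 0.114)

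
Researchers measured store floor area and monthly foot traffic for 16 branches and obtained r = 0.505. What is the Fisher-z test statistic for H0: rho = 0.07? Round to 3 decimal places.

1.752

z_r = atanh(0.505) = 0.555995,  z_0 = atanh(0.07) = 0.070115
SE = 1/√(n−3) = 1/√13 = 0.277350
z = (z_r − z_0)/SE = (0.555995 − 0.070115) / 0.277350 = 0.485880 / 0.277350 = 1.752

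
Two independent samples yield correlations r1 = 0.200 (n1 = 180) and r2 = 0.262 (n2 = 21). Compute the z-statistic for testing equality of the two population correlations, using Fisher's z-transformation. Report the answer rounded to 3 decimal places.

Fisher z-transforms: z1 = atanh(0.200) = 0.202733, z2 = atanh(0.262) = 0.268255; difference d = -0.065522
Var(d) = 1/177 + 1/18 = 0.0056497 + 0.0555556 = 0.0612053
z = d/√Var(d) = -0.065522 / √0.0612053 = -0.065522 / 0.247397 = -0.265

-0.265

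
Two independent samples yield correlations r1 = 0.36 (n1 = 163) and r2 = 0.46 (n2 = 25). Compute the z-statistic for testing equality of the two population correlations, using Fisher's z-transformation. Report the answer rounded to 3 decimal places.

-0.530

Fisher z-transforms: z1 = atanh(0.36) = 0.376886, z2 = atanh(0.46) = 0.497311; difference d = -0.120425
Var(d) = 1/160 + 1/22 = 0.0062500 + 0.0454545 = 0.0517045
z = d/√Var(d) = -0.120425 / √0.0517045 = -0.120425 / 0.227386 = -0.530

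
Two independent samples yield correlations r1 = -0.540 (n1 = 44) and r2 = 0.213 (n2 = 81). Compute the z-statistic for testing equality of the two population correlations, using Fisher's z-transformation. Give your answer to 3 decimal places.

-4.253

z1 = atanh(-0.540) = -0.604156,  z2 = atanh(0.213) = 0.216312
SE = √(1/(n1−3) + 1/(n2−3)) = √(1/41 + 1/78) = √(0.0243902 + 0.0128205) = √0.0372107 = 0.192901
z = (z1 − z2)/SE = (-0.604156 − 0.216312) / 0.192901 = -0.820468 / 0.192901 = -4.253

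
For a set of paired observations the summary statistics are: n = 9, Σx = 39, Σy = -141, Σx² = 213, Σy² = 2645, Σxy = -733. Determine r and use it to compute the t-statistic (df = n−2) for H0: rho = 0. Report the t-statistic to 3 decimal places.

Numerator: nΣxy − (Σx)(Σy) = 9·(-733) − (39)(-141) = -1098
Denominator: √[(nΣx²−(Σx)²)(nΣy²−(Σy)²)]
  nΣx²−(Σx)² = 9·213 − 1521 = 396;  nΣy²−(Σy)² = 9·2645 − 19881 = 3924
  √(396·3924) = √1553904 = 1246.5569
r = -1098 / 1246.5569 = -0.8808
t = r·√(n−2)/√(1−r²) = -0.8808·√7 / √(1−0.775809) = -2.330378 / 0.473488 = -4.922

-4.922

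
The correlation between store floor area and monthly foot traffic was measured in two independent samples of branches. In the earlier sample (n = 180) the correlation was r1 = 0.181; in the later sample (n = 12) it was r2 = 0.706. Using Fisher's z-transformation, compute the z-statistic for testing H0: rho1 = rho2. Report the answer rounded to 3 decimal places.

-2.037

Fisher z-transforms: z1 = atanh(0.181) = 0.183016, z2 = atanh(0.706) = 0.879163; difference d = -0.696147
Var(d) = 1/177 + 1/9 = 0.0056497 + 0.1111111 = 0.1167608
z = d/√Var(d) = -0.696147 / √0.1167608 = -0.696147 / 0.341703 = -2.037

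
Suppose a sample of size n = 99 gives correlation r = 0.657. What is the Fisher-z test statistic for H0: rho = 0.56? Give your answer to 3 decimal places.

Fisher z: atanh(0.657) = 0.787517, atanh(0.56) = 0.632833
z = (z_r − z_0)·√(n−3) = (0.787517 − 0.632833)·√96 = 0.154684 · 9.797959 = 1.516

1.516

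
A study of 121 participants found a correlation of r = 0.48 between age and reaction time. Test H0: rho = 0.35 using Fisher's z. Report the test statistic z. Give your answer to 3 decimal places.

1.711

z_r = atanh(0.48) = 0.522984,  z_0 = atanh(0.35) = 0.365444
SE = 1/√(n−3) = 1/√118 = 0.092057
z = (z_r − z_0)/SE = (0.522984 − 0.365444) / 0.092057 = 0.157540 / 0.092057 = 1.711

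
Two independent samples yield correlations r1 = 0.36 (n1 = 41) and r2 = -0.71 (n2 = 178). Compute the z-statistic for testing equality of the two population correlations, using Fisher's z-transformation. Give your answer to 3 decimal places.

Fisher z-transforms: z1 = atanh(0.36) = 0.376886, z2 = atanh(-0.71) = -0.887184; difference d = 1.264070
Var(d) = 1/38 + 1/175 = 0.0263158 + 0.0057143 = 0.0320301
z = d/√Var(d) = 1.264070 / √0.0320301 = 1.264070 / 0.178970 = 7.063

7.063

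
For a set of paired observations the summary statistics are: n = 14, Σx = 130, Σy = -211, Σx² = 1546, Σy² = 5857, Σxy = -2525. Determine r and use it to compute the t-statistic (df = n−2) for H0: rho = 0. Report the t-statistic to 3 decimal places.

Numerator: nΣxy − (Σx)(Σy) = 14·(-2525) − (130)(-211) = -7920
Denominator: √[(nΣx²−(Σx)²)(nΣy²−(Σy)²)]
  nΣx²−(Σx)² = 14·1546 − 16900 = 4744;  nΣy²−(Σy)² = 14·5857 − 44521 = 37477
  √(4744·37477) = √177790888 = 13333.8250
r = -7920 / 13333.8250 = -0.5940
t = r·√(n−2)/√(1−r²) = -0.5940·√12 / √(1−0.352836) = -2.057676 / 0.804465 = -2.558

-2.558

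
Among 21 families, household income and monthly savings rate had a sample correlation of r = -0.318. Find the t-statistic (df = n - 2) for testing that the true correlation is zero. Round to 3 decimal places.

-1.462

1 − r² = 1 − 0.101124 = 0.898876;  √(1−r²) = 0.948091
√(n−2) = √19 = 4.358899
t = r·√(n−2)/√(1−r²) = -0.318 · 4.358899 / 0.948091 = -1.462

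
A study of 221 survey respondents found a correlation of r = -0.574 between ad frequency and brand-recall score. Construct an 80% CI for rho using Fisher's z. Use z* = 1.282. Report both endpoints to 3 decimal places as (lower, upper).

z_r = atanh(-0.574) = -0.653468;  SE = 1/√(n−3) = 1/√218 = 0.067729
z-limits: -0.653468 ± 1.282·0.067729 = -0.653468 ± 0.086829 = [-0.740297, -0.566639]
ρ-limits: (tanh -0.740297, tanh -0.566639) = (-0.629, -0.513)

(-0.629, -0.513)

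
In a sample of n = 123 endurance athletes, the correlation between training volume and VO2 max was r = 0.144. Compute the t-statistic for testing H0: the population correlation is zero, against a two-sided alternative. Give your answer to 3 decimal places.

t = r·√(n−2) / √(1−r²) with r = 0.144, n = 123
  = 0.144·√121 / √(1 − 0.020736)
  = 0.144·11.000000 / 0.989578
  = 1.584000 / 0.989578 = 1.601

1.601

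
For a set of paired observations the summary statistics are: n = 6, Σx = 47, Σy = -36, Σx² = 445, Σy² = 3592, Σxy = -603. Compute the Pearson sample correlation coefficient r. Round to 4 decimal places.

Numerator: nΣxy − (Σx)(Σy) = 6·(-603) − (47)(-36) = -1926
Denominator: √[(nΣx²−(Σx)²)(nΣy²−(Σy)²)]
  nΣx²−(Σx)² = 6·445 − 2209 = 461;  nΣy²−(Σy)² = 6·3592 − 1296 = 20256
  √(461·20256) = √9338016 = 3055.8167
r = -1926 / 3055.8167 = -0.6303

-0.6303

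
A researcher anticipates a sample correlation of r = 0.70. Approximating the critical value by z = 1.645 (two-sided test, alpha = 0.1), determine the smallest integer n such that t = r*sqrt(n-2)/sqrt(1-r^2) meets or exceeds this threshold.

5

Need r·√(n−2)/√(1−r²) ≥ 1.645
√(n−2) ≥ 1.645·√(1−0.4900) / 0.70 = 1.645·0.714143 / 0.70 = 1.6782
n−2 ≥ 2.8164  ⇒  n ≥ 4.8164
Smallest integer n = 5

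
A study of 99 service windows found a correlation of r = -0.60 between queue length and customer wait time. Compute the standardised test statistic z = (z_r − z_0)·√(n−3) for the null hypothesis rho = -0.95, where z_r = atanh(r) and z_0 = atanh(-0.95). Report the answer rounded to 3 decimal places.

z_r = atanh(-0.60) = -0.693147,  z_0 = atanh(-0.95) = -1.831781
SE = 1/√(n−3) = 1/√96 = 0.102062
z = (z_r − z_0)/SE = (-0.693147 − (-1.831781)) / 0.102062 = 1.138634 / 0.102062 = 11.156

11.156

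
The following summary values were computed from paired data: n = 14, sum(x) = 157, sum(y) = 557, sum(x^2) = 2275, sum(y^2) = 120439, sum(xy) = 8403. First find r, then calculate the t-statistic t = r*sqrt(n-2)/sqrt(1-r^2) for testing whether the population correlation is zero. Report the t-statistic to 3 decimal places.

1.103

Numerator: nΣxy − (Σx)(Σy) = 14·8403 − (157)(557) = 30193
Denominator: √[(nΣx²−(Σx)²)(nΣy²−(Σy)²)]
  nΣx²−(Σx)² = 14·2275 − 24649 = 7201;  nΣy²−(Σy)² = 14·120439 − 310249 = 1375897
  √(7201·1375897) = √9907834297 = 99538.1047
r = 30193 / 99538.1047 = 0.3033
t = r·√(n−2)/√(1−r²) = 0.3033·√12 / √(1−0.091991) = 1.050662 / 0.952895 = 1.103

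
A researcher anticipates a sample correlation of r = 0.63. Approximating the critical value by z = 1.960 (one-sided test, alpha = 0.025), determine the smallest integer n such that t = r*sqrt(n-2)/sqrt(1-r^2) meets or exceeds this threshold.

8

r√(n−2)/√(1−r²) ≥ 1.960  ⇔  n−2 ≥ (1.960)²·(1−r²)/r²
(1−r²)/r² = (1−0.3969)/0.3969 = 1.5195
n ≥ 2 + 3.8416·1.5195 = 2 + 5.8373 = 7.8373
⌈7.8373⌉ = 8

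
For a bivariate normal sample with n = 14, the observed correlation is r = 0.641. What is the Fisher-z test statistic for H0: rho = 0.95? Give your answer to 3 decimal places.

-3.555

Fisher z: atanh(0.641) = 0.759869, atanh(0.95) = 1.831781
z = (z_r − z_0)·√(n−3) = (0.759869 − 1.831781)·√11 = -1.071912 · 3.316625 = -3.555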